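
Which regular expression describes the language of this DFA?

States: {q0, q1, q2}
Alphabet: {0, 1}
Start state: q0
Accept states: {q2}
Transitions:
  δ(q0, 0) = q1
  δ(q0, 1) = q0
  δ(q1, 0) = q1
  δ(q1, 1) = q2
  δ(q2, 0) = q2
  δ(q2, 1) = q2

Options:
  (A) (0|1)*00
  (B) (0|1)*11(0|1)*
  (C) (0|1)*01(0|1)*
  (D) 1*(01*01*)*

Check each option against the DFA on short strings; one disagreement eliminates an option:
  (A) (0|1)*00: on '00' the DFA goes q0 → q1 → q1 and rejects (q1 ∉ Accept), but the regex matches it → eliminate
  (B) (0|1)*11(0|1)*: on '01' the DFA goes q0 → q1 → q2 and accepts (q2 ∈ Accept), but the regex does not match it → eliminate
  (C) (0|1)*01(0|1)*: agrees with the DFA on every string of length ≤ 6
  (D) 1*(01*01*)*: on ε the DFA stays in q0 and rejects (q0 ∉ Accept), but the regex matches it → eliminate
Only (C) is consistent with the DFA.
(C) (0|1)*01(0|1)*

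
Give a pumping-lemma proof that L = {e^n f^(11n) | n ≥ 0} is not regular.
Assume L is regular with pumping length p. Idea: pumping the e-block breaks the 1:11 ratio.
Choose s = e^p f^(11p) (length 12p ≥ p). By the pumping lemma, s = xyz with |xy| ≤ p, |y| > 0, so y = e^k with k ≥ 1. Then xy²z = e^(p+k) f^(11p). For this to be in L we would need 11p = 11(p+k), i.e. 11k = 0, contradicting k ≥ 1. So xy²z ∉ L.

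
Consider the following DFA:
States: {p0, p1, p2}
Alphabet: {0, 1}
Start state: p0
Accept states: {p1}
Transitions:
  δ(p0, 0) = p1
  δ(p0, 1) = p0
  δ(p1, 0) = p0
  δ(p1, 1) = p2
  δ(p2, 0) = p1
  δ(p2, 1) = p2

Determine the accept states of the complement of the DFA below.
Complement accept states = All states \ Original accept states
= {p0, p1, p2} \ {p1}
{p0, p2}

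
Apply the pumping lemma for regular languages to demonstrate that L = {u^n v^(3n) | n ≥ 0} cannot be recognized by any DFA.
Assume L is regular with pumping length p. Idea: pumping the u-block breaks the 1:3 ratio.
Choose s = u^p v^(3p) (length 4p ≥ p). By the pumping lemma, s = xyz with |xy| ≤ p, |y| > 0, so y = u^k with k ≥ 1. Then xy²z = u^(p+k) v^(3p). For this to be in L we would need 3p = 3(p+k), i.e. 3k = 0, contradicting k ≥ 1. So xy²z ∉ L.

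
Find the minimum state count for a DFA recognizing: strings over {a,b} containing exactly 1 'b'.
By Myhill–Nerode, count the distinguishable equivalence classes: 3 classes — having seen 0, 1, or >1 copies of 'b'; the count-1 class is the only accepting one and >1 is dead.
3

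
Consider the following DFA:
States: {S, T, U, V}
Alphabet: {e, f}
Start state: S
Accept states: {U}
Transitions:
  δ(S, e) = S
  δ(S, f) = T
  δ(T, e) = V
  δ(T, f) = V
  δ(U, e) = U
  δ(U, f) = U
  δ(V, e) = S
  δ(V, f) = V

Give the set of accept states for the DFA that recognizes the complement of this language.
Complement accept states = All states \ Original accept states
= {S, T, U, V} \ {U}
{S, T, V}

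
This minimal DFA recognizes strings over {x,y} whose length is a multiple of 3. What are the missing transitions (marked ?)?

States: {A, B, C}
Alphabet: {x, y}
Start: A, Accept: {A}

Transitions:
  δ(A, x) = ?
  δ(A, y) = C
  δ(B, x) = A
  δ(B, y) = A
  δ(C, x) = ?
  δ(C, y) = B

From the language and accept set, identify what each state tracks — A: length ≡ 0 (mod 3); B: length ≡ 2 (mod 3); C: length ≡ 1 (mod 3).
Each missing δ(q, a) is the state matching the new tracked value after reading a.
δ(A, x) = C; δ(C, x) = B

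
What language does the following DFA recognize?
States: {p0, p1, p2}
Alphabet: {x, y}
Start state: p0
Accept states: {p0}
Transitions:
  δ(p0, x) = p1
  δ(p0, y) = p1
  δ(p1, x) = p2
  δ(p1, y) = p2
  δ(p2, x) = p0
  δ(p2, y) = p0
Testing a few strings:
  'yyy' → accept
  'yxx' → accept
  'yxyy' → reject
  'xxyx' → reject
State roles: p0=length ≡ 0 (mod 3); p1=length ≡ 1 (mod 3); p2=length ≡ 2 (mod 3)
All strings over {x,y} whose length is a multiple of 3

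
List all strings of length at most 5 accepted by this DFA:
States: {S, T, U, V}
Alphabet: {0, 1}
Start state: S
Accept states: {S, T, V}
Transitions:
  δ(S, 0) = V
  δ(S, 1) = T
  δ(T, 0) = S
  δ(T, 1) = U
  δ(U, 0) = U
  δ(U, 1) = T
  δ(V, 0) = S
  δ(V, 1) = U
ε, 0, 1, 00, 10, 000, 001, 011, 100, 101, 111, 0000, 0010, 0101, 0110, 1000, 1010, 1101, 1110, 00000, 00001, 00011, 00100, 00101, 00111, 01001, 01010, 01100, 01101, 01111, 10000, 10001, 10011, 10100, 10101, 10111, 11001, 11010, 11100, 11101, 11111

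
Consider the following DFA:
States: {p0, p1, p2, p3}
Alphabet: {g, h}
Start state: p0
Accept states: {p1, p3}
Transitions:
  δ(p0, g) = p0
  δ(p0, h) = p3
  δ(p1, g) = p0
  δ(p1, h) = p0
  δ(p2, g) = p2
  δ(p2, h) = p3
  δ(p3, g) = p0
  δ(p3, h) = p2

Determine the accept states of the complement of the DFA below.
Complement accept states = All states \ Original accept states
= {p0, p1, p2, p3} \ {p1, p3}
{p0, p2}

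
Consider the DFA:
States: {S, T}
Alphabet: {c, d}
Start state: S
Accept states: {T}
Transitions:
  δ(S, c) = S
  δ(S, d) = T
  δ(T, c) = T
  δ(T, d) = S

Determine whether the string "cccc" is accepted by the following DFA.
Processing string "cccc":
  S --c--> S
  S --c--> S
  S --c--> S
  S --c--> S
Final state: S
Accept states: {T}
No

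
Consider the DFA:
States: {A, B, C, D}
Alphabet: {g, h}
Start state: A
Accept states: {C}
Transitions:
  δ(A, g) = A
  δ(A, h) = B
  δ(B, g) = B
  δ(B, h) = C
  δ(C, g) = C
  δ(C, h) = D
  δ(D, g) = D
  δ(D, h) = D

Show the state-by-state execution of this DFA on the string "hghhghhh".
read 'h': A → B
  read 'g': B → B
  read 'h': B → C
  read 'h': C → D
  read 'g': D → D
  read 'h': D → D
  read 'h': D → D
  read 'h': D → D
A -> B -> B -> C -> D -> D -> D -> D -> D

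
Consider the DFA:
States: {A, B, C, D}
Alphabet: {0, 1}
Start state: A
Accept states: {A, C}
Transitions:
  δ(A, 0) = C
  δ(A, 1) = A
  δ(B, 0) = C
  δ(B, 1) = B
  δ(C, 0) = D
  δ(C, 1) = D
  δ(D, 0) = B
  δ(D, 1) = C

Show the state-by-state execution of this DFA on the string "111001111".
read '1': A → A
  read '1': A → A
  read '1': A → A
  read '0': A → C
  read '0': C → D
  read '1': D → C
  read '1': C → D
  read '1': D → C
  read '1': C → D
A -> A -> A -> A -> C -> D -> C -> D -> C -> D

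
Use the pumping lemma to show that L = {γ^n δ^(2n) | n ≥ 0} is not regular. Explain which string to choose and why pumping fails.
Assume L is regular with pumping length p. Idea: pumping the γ-block breaks the 1:2 ratio.
Choose s = γ^p δ^(2p) (length 3p ≥ p). By the pumping lemma, s = xyz with |xy| ≤ p, |y| > 0, so y = γ^k with k ≥ 1. Then xy²z = γ^(p+k) δ^(2p). For this to be in L we would need 2p = 2(p+k), i.e. 2k = 0, contradicting k ≥ 1. So xy²z ∉ L.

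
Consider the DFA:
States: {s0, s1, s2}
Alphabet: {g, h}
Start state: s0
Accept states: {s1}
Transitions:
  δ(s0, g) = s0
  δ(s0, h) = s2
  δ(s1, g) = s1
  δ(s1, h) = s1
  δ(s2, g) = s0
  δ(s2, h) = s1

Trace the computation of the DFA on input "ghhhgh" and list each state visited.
read 'g': s0 → s0
  read 'h': s0 → s2
  read 'h': s2 → s1
  read 'h': s1 → s1
  read 'g': s1 → s1
  read 'h': s1 → s1
s0 -> s0 -> s2 -> s1 -> s1 -> s1 -> s1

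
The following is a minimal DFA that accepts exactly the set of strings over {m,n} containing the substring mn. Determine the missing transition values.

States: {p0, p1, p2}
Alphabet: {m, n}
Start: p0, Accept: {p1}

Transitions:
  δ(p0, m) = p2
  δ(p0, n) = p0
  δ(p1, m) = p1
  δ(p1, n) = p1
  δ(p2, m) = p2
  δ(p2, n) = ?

From the language and accept set, identify what each state tracks — p0: no m seen yet; p1: substring mn seen; p2: seen a m, waiting for n.
Each missing δ(q, a) is the state matching the new tracked value after reading a.
δ(p2, n) = p1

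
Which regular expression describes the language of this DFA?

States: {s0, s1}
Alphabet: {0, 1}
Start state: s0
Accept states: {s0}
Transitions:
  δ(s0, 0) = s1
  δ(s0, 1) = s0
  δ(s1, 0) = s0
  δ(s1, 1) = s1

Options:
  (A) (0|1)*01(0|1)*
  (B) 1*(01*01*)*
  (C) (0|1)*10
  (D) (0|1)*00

Check each option against the DFA on short strings; one disagreement eliminates an option:
  (A) (0|1)*01(0|1)*: on ε the DFA stays in s0 and accepts (s0 ∈ Accept), but the regex does not match it → eliminate
  (B) 1*(01*01*)*: agrees with the DFA on every string of length ≤ 6
  (C) (0|1)*10: on ε the DFA stays in s0 and accepts (s0 ∈ Accept), but the regex does not match it → eliminate
  (D) (0|1)*00: on ε the DFA stays in s0 and accepts (s0 ∈ Accept), but the regex does not match it → eliminate
Only (B) is consistent with the DFA.
(B) 1*(01*01*)*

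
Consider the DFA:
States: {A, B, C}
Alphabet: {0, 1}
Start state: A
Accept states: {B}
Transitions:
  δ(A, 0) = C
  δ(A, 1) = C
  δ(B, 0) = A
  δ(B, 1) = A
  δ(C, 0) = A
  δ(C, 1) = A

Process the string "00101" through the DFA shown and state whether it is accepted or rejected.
Processing string "00101":
  A --0--> C
  C --0--> A
  A --1--> C
  C --0--> A
  A --1--> C
Final state: C
Accept states: {B}
No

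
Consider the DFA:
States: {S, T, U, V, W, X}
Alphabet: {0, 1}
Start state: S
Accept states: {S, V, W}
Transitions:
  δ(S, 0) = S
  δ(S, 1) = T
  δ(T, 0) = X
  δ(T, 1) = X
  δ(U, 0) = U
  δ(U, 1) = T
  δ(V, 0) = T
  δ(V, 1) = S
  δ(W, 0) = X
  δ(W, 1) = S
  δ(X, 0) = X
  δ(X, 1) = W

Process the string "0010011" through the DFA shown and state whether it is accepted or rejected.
Processing string "0010011":
  S --0--> S
  S --0--> S
  S --1--> T
  T --0--> X
  X --0--> X
  X --1--> W
  W --1--> S
Final state: S
Accept states: {S, V, W}
Yes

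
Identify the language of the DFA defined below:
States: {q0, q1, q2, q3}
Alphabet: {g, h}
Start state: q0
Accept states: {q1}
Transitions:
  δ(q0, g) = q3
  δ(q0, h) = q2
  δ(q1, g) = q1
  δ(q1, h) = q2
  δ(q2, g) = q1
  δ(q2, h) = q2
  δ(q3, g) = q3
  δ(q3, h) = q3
Testing a few strings:
  'g' → reject
  'h' → reject
  'hhhh' → reject
  'gghg' → reject
State roles: q0=no input read; q1=started with h, last symbol g; q2=started with h, last symbol h; q3=started with g (dead)
All strings over {g,h} that start with h and end with g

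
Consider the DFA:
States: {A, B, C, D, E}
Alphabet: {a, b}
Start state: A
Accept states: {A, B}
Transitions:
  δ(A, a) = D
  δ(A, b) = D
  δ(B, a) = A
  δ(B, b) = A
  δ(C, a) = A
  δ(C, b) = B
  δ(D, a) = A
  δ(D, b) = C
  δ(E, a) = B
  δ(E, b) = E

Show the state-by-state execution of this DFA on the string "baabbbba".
read 'b': A → D
  read 'a': D → A
  read 'a': A → D
  read 'b': D → C
  read 'b': C → B
  read 'b': B → A
  read 'b': A → D
  read 'a': D → A
A -> D -> A -> D -> C -> B -> A -> D -> A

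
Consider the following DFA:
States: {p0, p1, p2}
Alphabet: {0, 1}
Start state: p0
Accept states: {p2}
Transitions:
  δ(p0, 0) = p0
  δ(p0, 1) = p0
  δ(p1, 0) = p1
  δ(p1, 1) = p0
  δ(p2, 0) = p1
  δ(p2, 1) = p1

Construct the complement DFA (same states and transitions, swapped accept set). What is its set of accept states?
Complement accept states = All states \ Original accept states
= {p0, p1, p2} \ {p2}
{p0, p1}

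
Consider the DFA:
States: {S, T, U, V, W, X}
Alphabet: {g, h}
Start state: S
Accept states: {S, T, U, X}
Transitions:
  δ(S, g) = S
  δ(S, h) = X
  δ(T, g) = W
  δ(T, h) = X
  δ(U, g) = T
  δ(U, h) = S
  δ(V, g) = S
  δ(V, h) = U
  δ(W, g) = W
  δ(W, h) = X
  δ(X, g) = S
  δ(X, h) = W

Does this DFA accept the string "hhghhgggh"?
Processing string "hhghhgggh":
  S --h--> X
  X --h--> W
  W --g--> W
  W --h--> X
  X --h--> W
  W --g--> W
  W --g--> W
  W --g--> W
  W --h--> X
Final state: X
Accept states: {S, T, U, X}
Yes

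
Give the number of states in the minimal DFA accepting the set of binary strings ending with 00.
By Myhill–Nerode, count the distinguishable equivalence classes: three classes — 0, 1, or ≥2 trailing 0's.
3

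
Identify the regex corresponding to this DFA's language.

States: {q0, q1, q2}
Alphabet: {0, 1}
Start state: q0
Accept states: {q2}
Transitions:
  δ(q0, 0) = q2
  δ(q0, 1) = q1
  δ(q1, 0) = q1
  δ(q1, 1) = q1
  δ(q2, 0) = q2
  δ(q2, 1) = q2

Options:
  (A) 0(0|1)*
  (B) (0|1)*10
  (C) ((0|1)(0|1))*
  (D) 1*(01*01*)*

Check each option against the DFA on short strings; one disagreement eliminates an option:
  (A) 0(0|1)*: agrees with the DFA on every string of length ≤ 6
  (B) (0|1)*10: on '0' the DFA goes q0 → q2 and accepts (q2 ∈ Accept), but the regex does not match it → eliminate
  (C) ((0|1)(0|1))*: on ε the DFA stays in q0 and rejects (q0 ∉ Accept), but the regex matches it → eliminate
  (D) 1*(01*01*)*: on ε the DFA stays in q0 and rejects (q0 ∉ Accept), but the regex matches it → eliminate
Only (A) is consistent with the DFA.
(A) 0(0|1)*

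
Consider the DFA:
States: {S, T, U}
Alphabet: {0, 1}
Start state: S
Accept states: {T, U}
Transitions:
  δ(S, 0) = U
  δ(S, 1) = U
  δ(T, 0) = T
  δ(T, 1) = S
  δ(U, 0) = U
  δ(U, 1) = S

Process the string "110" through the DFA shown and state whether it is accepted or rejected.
Processing string "110":
  S --1--> U
  U --1--> S
  S --0--> U
Final state: U
Accept states: {T, U}
Yes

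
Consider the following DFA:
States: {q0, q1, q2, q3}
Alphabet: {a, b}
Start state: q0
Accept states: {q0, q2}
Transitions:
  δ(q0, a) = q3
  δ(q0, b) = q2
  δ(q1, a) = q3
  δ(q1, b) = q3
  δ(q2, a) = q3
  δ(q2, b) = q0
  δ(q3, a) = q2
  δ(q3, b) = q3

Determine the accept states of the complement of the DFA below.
Complement accept states = All states \ Original accept states
= {q0, q1, q2, q3} \ {q0, q2}
{q1, q3}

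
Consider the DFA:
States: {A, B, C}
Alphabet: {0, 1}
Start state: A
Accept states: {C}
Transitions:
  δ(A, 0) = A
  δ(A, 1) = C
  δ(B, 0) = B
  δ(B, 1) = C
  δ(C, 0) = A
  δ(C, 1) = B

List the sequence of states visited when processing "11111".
read '1': A → C
  read '1': C → B
  read '1': B → C
  read '1': C → B
  read '1': B → C
A -> C -> B -> C -> B -> C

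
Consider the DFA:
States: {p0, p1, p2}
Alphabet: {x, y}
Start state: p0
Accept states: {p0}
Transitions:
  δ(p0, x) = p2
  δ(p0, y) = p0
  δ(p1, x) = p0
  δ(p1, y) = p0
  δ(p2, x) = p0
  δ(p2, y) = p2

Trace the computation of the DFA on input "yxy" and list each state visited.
read 'y': p0 → p0
  read 'x': p0 → p2
  read 'y': p2 → p2
p0 -> p0 -> p2 -> p2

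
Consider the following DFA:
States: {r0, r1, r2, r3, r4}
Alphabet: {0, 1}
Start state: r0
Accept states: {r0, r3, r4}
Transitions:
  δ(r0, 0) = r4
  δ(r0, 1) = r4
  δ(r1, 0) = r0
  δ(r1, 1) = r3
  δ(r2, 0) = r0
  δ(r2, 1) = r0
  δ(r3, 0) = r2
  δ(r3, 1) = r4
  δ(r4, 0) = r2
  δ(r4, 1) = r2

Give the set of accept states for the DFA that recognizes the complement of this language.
Complement accept states = All states \ Original accept states
= {r0, r1, r2, r3, r4} \ {r0, r3, r4}
{r1, r2}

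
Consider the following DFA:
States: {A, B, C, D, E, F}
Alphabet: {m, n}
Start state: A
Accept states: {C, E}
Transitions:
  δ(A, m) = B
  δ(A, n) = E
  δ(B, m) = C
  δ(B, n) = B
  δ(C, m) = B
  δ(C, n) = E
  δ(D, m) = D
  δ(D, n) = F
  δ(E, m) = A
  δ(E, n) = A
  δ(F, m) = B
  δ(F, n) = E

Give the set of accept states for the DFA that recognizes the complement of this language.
Complement accept states = All states \ Original accept states
= {A, B, C, D, E, F} \ {C, E}
{A, B, D, F}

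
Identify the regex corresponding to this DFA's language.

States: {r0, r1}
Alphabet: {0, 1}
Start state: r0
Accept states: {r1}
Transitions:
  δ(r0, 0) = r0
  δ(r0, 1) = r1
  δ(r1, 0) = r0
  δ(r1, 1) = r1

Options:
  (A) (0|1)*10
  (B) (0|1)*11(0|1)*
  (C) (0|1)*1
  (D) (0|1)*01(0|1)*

Check each option against the DFA on short strings; one disagreement eliminates an option:
  (A) (0|1)*10: on '1' the DFA goes r0 → r1 and accepts (r1 ∈ Accept), but the regex does not match it → eliminate
  (B) (0|1)*11(0|1)*: on '1' the DFA goes r0 → r1 and accepts (r1 ∈ Accept), but the regex does not match it → eliminate
  (C) (0|1)*1: agrees with the DFA on every string of length ≤ 6
  (D) (0|1)*01(0|1)*: on '1' the DFA goes r0 → r1 and accepts (r1 ∈ Accept), but the regex does not match it → eliminate
Only (C) is consistent with the DFA.
(C) (0|1)*1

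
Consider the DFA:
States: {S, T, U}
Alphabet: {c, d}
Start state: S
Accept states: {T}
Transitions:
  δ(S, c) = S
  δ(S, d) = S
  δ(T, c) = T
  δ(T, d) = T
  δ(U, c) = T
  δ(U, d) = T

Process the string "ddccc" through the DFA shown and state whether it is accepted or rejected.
Processing string "ddccc":
  S --d--> S
  S --d--> S
  S --c--> S
  S --c--> S
  S --c--> S
Final state: S
Accept states: {T}
No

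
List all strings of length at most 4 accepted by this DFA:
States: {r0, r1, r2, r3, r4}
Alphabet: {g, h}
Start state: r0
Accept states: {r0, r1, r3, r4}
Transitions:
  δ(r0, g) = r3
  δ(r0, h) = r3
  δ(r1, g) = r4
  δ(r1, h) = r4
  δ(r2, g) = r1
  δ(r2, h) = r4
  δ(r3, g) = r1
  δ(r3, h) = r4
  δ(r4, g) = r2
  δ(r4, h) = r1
ε, g, h, gg, gh, hg, hh, ggg, ggh, ghh, hgg, hgh, hhh, gggh, gghh, ghgg, ghgh, ghhg, ghhh, hggh, hghh, hhgg, hhgh, hhhg, hhhh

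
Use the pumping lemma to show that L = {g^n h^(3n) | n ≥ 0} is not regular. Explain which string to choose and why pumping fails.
Assume L is regular with pumping length p. Idea: pumping the g-block breaks the 1:3 ratio.
Choose s = g^p h^(3p) (length 4p ≥ p). By the pumping lemma, s = xyz with |xy| ≤ p, |y| > 0, so y = g^k with k ≥ 1. Then xy²z = g^(p+k) h^(3p). For this to be in L we would need 3p = 3(p+k), i.e. 3k = 0, contradicting k ≥ 1. So xy²z ∉ L.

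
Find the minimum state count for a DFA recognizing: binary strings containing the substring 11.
By Myhill–Nerode, count the distinguishable equivalence classes: three classes — no progress / one trailing 1 / 11 seen.
3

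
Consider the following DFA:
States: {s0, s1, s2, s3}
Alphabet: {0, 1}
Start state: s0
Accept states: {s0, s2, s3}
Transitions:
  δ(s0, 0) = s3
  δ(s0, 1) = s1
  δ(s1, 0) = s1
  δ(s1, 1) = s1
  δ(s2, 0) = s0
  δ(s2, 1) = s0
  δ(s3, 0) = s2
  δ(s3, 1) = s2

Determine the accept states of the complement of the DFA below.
Complement accept states = All states \ Original accept states
= {s0, s1, s2, s3} \ {s0, s2, s3}
{s1}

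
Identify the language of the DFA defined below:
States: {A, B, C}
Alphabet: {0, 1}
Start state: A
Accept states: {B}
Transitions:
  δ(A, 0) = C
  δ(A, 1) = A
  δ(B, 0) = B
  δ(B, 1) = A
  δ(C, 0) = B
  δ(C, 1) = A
Testing a few strings:
  '0111' → reject
  '111' → reject
  '0110' → reject
  '0' → reject
State roles: A=last symbol not 0; B=two trailing 0's; C=one trailing 0
All binary strings ending with 00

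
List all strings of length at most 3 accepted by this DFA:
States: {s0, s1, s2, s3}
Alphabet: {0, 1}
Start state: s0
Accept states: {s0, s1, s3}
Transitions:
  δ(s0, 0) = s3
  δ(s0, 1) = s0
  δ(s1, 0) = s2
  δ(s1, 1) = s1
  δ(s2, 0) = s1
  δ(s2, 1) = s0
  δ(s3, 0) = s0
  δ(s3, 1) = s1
ε, 0, 1, 00, 01, 10, 11, 000, 001, 011, 100, 101, 110, 111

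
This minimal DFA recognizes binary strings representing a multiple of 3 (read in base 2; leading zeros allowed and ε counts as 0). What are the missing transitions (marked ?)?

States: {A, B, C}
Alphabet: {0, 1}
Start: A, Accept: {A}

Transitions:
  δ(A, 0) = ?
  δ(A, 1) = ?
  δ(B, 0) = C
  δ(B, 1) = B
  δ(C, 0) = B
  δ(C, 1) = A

From the language and accept set, identify what each state tracks — A: value ≡ 0 (mod 3); B: value ≡ 2 (mod 3); C: value ≡ 1 (mod 3).
Each missing δ(q, a) is the state matching the new tracked value after reading a.
δ(A, 0) = A; δ(A, 1) = C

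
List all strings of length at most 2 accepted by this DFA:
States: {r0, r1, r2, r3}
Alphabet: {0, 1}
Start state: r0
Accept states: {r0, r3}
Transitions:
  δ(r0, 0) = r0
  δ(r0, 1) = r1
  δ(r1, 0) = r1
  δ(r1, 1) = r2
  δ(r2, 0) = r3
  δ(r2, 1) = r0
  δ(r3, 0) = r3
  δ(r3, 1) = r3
ε, 0, 00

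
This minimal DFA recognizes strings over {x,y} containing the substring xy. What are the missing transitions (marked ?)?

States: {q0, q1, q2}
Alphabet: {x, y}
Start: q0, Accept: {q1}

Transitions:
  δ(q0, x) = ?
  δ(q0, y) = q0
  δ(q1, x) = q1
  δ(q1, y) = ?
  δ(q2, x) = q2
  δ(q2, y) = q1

From the language and accept set, identify what each state tracks — q0: no x seen yet; q1: substring xy seen; q2: seen a x, waiting for y.
Each missing δ(q, a) is the state matching the new tracked value after reading a.
δ(q0, x) = q2; δ(q1, y) = q1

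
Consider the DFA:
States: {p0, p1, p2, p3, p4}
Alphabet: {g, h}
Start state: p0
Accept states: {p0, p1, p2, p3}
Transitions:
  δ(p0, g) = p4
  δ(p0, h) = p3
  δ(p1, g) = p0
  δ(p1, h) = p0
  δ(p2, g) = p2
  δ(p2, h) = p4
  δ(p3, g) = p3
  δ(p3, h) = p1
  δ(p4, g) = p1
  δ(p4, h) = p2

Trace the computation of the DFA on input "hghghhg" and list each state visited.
read 'h': p0 → p3
  read 'g': p3 → p3
  read 'h': p3 → p1
  read 'g': p1 → p0
  read 'h': p0 → p3
  read 'h': p3 → p1
  read 'g': p1 → p0
p0 -> p3 -> p3 -> p1 -> p0 -> p3 -> p1 -> p0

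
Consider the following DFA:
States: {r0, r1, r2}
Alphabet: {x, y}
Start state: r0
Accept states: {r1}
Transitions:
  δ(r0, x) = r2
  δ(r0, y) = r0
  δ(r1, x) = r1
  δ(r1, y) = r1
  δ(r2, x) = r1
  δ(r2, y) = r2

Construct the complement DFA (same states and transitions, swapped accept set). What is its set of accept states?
Complement accept states = All states \ Original accept states
= {r0, r1, r2} \ {r1}
{r0, r2}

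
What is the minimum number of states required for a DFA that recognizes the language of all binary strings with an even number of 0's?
By Myhill–Nerode, count the distinguishable equivalence classes: two classes — parity of the count of 0's.
2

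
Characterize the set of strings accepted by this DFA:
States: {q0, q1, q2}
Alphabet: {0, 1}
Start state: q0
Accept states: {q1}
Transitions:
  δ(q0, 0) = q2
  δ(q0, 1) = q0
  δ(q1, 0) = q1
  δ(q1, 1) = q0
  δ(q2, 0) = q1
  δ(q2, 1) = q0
Testing a few strings:
  '1100' → accept
  '10' → reject
  '0000' → accept
  '11' → reject
State roles: q0=last symbol not 0; q1=two trailing 0's; q2=one trailing 0
All binary strings ending with 00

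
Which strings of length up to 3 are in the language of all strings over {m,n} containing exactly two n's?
nn, mnn, nmn, nnm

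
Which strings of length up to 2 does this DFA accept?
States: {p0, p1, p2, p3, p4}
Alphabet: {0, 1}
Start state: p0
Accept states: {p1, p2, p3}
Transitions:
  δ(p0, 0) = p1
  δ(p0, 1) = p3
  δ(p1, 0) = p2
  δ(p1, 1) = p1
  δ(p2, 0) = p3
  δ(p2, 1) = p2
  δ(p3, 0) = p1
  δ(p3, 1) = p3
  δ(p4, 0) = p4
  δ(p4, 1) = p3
0, 1, 00, 01, 10, 11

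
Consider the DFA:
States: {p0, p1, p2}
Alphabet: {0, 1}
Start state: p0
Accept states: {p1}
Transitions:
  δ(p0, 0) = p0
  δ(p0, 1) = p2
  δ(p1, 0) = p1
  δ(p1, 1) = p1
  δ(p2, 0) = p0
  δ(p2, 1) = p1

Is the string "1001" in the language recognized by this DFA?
Processing string "1001":
  p0 --1--> p2
  p2 --0--> p0
  p0 --0--> p0
  p0 --1--> p2
Final state: p2
Accept states: {p1}
No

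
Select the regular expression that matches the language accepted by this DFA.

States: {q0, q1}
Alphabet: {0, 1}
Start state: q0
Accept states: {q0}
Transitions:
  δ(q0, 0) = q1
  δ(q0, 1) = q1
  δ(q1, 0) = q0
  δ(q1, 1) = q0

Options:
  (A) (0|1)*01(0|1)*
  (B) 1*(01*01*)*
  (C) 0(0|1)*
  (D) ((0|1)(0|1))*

Check each option against the DFA on short strings; one disagreement eliminates an option:
  (A) (0|1)*01(0|1)*: on ε the DFA stays in q0 and accepts (q0 ∈ Accept), but the regex does not match it → eliminate
  (B) 1*(01*01*)*: on '1' the DFA goes q0 → q1 and rejects (q1 ∉ Accept), but the regex matches it → eliminate
  (C) 0(0|1)*: on ε the DFA stays in q0 and accepts (q0 ∈ Accept), but the regex does not match it → eliminate
  (D) ((0|1)(0|1))*: agrees with the DFA on every string of length ≤ 6
Only (D) is consistent with the DFA.
(D) ((0|1)(0|1))*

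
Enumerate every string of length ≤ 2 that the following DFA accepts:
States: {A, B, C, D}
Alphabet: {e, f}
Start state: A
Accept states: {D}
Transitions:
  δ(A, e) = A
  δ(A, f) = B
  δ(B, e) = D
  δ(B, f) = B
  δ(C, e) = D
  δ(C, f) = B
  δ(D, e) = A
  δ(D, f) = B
fe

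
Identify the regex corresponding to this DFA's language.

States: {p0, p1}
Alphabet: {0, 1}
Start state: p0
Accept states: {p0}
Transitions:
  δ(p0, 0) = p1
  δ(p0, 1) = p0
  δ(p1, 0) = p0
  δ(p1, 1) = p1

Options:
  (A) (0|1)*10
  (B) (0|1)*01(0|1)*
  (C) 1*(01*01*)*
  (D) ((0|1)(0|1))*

Check each option against the DFA on short strings; one disagreement eliminates an option:
  (A) (0|1)*10: on ε the DFA stays in p0 and accepts (p0 ∈ Accept), but the regex does not match it → eliminate
  (B) (0|1)*01(0|1)*: on ε the DFA stays in p0 and accepts (p0 ∈ Accept), but the regex does not match it → eliminate
  (C) 1*(01*01*)*: agrees with the DFA on every string of length ≤ 6
  (D) ((0|1)(0|1))*: on '1' the DFA goes p0 → p0 and accepts (p0 ∈ Accept), but the regex does not match it → eliminate
Only (C) is consistent with the DFA.
(C) 1*(01*01*)*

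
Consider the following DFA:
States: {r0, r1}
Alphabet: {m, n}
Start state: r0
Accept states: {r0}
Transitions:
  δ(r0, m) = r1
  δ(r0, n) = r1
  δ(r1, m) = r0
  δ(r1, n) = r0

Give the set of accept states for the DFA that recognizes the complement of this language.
Complement accept states = All states \ Original accept states
= {r0, r1} \ {r0}
{r1}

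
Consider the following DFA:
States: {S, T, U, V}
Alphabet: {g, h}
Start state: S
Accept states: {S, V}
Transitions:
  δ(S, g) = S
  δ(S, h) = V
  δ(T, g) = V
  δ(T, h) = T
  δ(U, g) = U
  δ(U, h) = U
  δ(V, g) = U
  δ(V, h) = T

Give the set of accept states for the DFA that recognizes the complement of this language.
Complement accept states = All states \ Original accept states
= {S, T, U, V} \ {S, V}
{T, U}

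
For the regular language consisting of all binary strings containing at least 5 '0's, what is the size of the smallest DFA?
By Myhill–Nerode, count the distinguishable equivalence classes: 6 classes — having seen 0, 1, …, 4, or ≥5 copies of '0'; any two classes i < j (j ≤ 5) are distinguished by the string 0^(5−j), which takes class j to 5 copies (accepted) but leaves class i below 5 (rejected).
6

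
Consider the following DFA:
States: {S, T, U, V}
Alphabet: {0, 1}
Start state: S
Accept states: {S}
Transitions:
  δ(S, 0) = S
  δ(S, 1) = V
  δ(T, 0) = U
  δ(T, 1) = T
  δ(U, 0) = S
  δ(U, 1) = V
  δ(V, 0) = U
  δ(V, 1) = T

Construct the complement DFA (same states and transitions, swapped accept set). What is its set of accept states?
Complement accept states = All states \ Original accept states
= {S, T, U, V} \ {S}
{T, U, V}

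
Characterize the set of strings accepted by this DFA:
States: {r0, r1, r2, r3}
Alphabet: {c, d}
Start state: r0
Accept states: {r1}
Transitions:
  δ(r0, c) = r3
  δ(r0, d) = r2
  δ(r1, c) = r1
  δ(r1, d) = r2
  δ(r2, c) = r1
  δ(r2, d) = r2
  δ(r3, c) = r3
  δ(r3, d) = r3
Testing a few strings:
  'c' → reject
  'cccd' → reject
  'dc' → accept
  'dd' → reject
State roles: r0=no input read; r1=started with d, last symbol c; r2=started with d, last symbol d; r3=started with c (dead)
All strings over {c,d} that start with d and end with c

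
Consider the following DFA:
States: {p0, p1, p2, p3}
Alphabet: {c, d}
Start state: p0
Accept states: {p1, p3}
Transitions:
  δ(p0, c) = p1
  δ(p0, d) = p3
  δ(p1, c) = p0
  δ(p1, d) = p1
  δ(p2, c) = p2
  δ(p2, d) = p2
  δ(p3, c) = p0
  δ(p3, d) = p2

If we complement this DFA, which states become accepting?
Complement accept states = All states \ Original accept states
= {p0, p1, p2, p3} \ {p1, p3}
{p0, p2}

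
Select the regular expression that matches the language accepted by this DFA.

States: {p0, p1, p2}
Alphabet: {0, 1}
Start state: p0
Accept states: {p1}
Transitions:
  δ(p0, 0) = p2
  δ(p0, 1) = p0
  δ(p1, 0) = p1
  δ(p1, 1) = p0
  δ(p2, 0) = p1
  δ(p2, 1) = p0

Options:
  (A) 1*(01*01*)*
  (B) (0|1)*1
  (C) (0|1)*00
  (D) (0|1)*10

Check each option against the DFA on short strings; one disagreement eliminates an option:
  (A) 1*(01*01*)*: on ε the DFA stays in p0 and rejects (p0 ∉ Accept), but the regex matches it → eliminate
  (B) (0|1)*1: on '1' the DFA goes p0 → p0 and rejects (p0 ∉ Accept), but the regex matches it → eliminate
  (C) (0|1)*00: agrees with the DFA on every string of length ≤ 6
  (D) (0|1)*10: on '00' the DFA goes p0 → p2 → p1 and accepts (p1 ∈ Accept), but the regex does not match it → eliminate
Only (C) is consistent with the DFA.
(C) (0|1)*00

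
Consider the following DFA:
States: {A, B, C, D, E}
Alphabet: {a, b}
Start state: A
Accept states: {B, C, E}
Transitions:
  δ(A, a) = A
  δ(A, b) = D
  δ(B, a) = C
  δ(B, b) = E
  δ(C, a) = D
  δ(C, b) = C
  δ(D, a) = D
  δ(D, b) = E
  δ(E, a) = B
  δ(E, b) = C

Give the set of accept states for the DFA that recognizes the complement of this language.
Complement accept states = All states \ Original accept states
= {A, B, C, D, E} \ {B, C, E}
{A, D}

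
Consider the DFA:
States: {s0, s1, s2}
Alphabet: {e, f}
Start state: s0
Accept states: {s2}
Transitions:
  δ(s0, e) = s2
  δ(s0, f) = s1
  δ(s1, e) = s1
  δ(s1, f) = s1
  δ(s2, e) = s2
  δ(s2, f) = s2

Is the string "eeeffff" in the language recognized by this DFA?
Processing string "eeeffff":
  s0 --e--> s2
  s2 --e--> s2
  s2 --e--> s2
  s2 --f--> s2
  s2 --f--> s2
  s2 --f--> s2
  s2 --f--> s2
Final state: s2
Accept states: {s2}
Yes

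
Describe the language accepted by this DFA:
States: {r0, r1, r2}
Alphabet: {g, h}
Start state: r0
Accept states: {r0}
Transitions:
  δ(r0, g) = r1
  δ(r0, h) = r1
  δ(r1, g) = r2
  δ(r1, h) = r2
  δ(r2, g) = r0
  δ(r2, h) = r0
Testing a few strings:
  'gggh' → reject
  'g' → reject
  'gghh' → reject
  'hh' → reject
State roles: r0=length ≡ 0 (mod 3); r1=length ≡ 1 (mod 3); r2=length ≡ 2 (mod 3)
All strings over {g,h} whose length is a multiple of 3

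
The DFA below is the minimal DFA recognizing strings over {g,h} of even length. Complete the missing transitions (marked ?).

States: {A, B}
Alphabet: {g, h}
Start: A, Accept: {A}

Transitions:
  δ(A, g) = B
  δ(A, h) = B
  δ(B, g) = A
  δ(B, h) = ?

From the language and accept set, identify what each state tracks — A: even length so far; B: odd length so far.
Each missing δ(q, a) is the state matching the new tracked value after reading a.
δ(B, h) = A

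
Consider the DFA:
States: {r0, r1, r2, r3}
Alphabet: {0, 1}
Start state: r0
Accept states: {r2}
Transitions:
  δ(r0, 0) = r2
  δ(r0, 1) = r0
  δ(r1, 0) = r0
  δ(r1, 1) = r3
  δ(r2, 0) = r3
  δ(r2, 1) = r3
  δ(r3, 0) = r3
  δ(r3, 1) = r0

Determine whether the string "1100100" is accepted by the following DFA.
Processing string "1100100":
  r0 --1--> r0
  r0 --1--> r0
  r0 --0--> r2
  r2 --0--> r3
  r3 --1--> r0
  r0 --0--> r2
  r2 --0--> r3
Final state: r3
Accept states: {r2}
No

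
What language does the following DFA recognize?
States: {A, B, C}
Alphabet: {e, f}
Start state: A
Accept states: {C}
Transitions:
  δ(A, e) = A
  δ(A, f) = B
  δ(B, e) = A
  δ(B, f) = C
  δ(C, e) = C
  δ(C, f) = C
Testing a few strings:
  'e' → reject
  'ffee' → accept
  'f' → reject
  'fee' → reject
State roles: A=no progress toward ff; B=one trailing f; C=substring ff seen
All strings over {e,f} containing the substring ff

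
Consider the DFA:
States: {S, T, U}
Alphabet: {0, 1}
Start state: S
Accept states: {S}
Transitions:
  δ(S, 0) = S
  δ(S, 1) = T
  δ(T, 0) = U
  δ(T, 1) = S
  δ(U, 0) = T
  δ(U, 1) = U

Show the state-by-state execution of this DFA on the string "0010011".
read '0': S → S
  read '0': S → S
  read '1': S → T
  read '0': T → U
  read '0': U → T
  read '1': T → S
  read '1': S → T
S -> S -> S -> T -> U -> T -> S -> T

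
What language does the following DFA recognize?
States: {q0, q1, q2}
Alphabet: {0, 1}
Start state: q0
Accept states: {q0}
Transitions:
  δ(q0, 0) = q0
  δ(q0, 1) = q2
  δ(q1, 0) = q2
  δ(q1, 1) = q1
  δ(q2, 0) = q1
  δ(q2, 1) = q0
Testing a few strings:
  '0001' → reject
  '110' → accept
  '001' → reject
  '1' → reject
State roles: q0=value ≡ 0 (mod 3); q1=value ≡ 2 (mod 3); q2=value ≡ 1 (mod 3)
All binary strings representing a multiple of 3 (read in base 2; leading zeros allowed and ε counts as 0)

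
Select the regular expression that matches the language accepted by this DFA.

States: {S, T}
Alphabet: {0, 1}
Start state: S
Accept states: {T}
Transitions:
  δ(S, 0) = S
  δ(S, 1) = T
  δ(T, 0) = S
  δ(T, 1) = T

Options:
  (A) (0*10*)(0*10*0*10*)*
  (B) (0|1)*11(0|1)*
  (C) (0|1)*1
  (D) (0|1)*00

Check each option against the DFA on short strings; one disagreement eliminates an option:
  (A) (0*10*)(0*10*0*10*)*: on '10' the DFA goes S → T → S and rejects (S ∉ Accept), but the regex matches it → eliminate
  (B) (0|1)*11(0|1)*: on '1' the DFA goes S → T and accepts (T ∈ Accept), but the regex does not match it → eliminate
  (C) (0|1)*1: agrees with the DFA on every string of length ≤ 6
  (D) (0|1)*00: on '1' the DFA goes S → T and accepts (T ∈ Accept), but the regex does not match it → eliminate
Only (C) is consistent with the DFA.
(C) (0|1)*1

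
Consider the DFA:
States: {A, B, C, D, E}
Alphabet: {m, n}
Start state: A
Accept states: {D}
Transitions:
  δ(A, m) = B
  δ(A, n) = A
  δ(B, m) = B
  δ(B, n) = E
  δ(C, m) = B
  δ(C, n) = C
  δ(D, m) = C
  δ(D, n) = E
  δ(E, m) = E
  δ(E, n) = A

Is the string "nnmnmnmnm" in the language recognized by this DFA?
Processing string "nnmnmnmnm":
  A --n--> A
  A --n--> A
  A --m--> B
  B --n--> E
  E --m--> E
  E --n--> A
  A --m--> B
  B --n--> E
  E --m--> E
Final state: E
Accept states: {D}
No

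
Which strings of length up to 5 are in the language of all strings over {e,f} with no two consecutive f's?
ε, e, f, ee, ef, fe, eee, eef, efe, fee, fef, eeee, eeef, eefe, efee, efef, feee, feef, fefe, eeeee, eeeef, eeefe, eefee, eefef, efeee, efeef, efefe, feeee, feeef, feefe, fefee, fefef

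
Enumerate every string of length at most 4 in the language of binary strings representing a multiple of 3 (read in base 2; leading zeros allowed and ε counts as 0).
ε, 0, 00, 11, 000, 011, 110, 0000, 0011, 0110, 1001, 1100, 1111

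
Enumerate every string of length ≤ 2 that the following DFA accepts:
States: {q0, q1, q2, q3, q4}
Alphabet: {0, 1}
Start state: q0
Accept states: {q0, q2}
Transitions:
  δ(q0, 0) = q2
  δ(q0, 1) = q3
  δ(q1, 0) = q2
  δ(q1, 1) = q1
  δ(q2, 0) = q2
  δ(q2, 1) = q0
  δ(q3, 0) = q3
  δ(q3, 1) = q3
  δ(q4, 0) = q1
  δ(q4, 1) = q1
ε, 0, 00, 01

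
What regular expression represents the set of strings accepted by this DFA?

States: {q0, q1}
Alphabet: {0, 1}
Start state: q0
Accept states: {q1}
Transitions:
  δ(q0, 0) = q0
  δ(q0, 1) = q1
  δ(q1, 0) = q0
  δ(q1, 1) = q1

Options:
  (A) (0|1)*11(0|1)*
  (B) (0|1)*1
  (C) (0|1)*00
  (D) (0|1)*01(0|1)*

Check each option against the DFA on short strings; one disagreement eliminates an option:
  (A) (0|1)*11(0|1)*: on '1' the DFA goes q0 → q1 and accepts (q1 ∈ Accept), but the regex does not match it → eliminate
  (B) (0|1)*1: agrees with the DFA on every string of length ≤ 6
  (C) (0|1)*00: on '1' the DFA goes q0 → q1 and accepts (q1 ∈ Accept), but the regex does not match it → eliminate
  (D) (0|1)*01(0|1)*: on '1' the DFA goes q0 → q1 and accepts (q1 ∈ Accept), but the regex does not match it → eliminate
Only (B) is consistent with the DFA.
(B) (0|1)*1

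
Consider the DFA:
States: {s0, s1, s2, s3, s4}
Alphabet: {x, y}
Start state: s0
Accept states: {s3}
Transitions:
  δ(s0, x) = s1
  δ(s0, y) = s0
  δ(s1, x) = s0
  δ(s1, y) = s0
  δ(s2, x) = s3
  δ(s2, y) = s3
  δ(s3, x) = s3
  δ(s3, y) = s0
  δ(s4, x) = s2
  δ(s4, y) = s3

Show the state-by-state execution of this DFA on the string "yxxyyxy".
read 'y': s0 → s0
  read 'x': s0 → s1
  read 'x': s1 → s0
  read 'y': s0 → s0
  read 'y': s0 → s0
  read 'x': s0 → s1
  read 'y': s1 → s0
s0 -> s0 -> s1 -> s0 -> s0 -> s0 -> s1 -> s0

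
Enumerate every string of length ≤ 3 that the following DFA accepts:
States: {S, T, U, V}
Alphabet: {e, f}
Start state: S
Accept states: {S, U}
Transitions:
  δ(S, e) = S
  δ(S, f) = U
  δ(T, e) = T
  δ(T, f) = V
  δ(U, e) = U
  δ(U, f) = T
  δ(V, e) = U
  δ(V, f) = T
ε, e, f, ee, ef, fe, eee, eef, efe, fee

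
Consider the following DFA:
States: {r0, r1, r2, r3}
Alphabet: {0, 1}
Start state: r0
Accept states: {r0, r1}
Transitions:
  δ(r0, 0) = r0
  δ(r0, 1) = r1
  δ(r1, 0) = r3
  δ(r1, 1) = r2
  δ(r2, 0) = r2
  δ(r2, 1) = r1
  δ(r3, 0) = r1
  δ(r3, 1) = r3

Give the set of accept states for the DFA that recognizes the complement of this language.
Complement accept states = All states \ Original accept states
= {r0, r1, r2, r3} \ {r0, r1}
{r2, r3}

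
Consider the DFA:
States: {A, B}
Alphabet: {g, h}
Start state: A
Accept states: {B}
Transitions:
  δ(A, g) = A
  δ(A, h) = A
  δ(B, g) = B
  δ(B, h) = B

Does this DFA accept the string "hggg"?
Processing string "hggg":
  A --h--> A
  A --g--> A
  A --g--> A
  A --g--> A
Final state: A
Accept states: {B}
No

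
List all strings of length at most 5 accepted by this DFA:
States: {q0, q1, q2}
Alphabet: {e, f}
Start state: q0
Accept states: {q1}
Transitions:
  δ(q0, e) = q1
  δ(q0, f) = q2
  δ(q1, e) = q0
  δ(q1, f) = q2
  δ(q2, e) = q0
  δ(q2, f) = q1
e, ff, eee, eff, fee, eeff, efee, feff, ffee, ffff, eeeee, eeeff, eefee, efeff, effee, effff, feeee, feeff, fefee, ffeff, fffee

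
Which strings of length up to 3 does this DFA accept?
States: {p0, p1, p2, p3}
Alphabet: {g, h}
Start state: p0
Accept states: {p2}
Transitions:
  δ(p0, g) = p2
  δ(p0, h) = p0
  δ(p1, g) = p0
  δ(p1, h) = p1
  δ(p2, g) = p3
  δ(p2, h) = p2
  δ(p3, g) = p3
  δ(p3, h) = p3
g, gh, hg, ghh, hgh, hhg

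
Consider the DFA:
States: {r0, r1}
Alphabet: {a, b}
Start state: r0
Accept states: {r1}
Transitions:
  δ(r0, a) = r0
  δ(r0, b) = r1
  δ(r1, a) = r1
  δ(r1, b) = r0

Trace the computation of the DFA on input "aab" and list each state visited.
read 'a': r0 → r0
  read 'a': r0 → r0
  read 'b': r0 → r1
r0 -> r0 -> r0 -> r1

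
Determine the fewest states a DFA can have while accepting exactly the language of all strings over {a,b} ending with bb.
By Myhill–Nerode, count the distinguishable equivalence classes: 3 classes — one per longest suffix of the input that is a prefix of 'bb' (lengths 0 through 2); only the length-2 class is accepting.
3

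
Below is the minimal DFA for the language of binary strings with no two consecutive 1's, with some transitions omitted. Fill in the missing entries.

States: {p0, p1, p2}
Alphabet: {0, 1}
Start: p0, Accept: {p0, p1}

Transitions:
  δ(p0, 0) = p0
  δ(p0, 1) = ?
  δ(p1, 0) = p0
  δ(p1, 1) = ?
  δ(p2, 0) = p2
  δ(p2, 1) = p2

From the language and accept set, identify what each state tracks — p0: last symbol not 1 (ok); p1: last symbol 1 (ok); p2: saw 11 (dead).
Each missing δ(q, a) is the state matching the new tracked value after reading a.
δ(p0, 1) = p1; δ(p1, 1) = p2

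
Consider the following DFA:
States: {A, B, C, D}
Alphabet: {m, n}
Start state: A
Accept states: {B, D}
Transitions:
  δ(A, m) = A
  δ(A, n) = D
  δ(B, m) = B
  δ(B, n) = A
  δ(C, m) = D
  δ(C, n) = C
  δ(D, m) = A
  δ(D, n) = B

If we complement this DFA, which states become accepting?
Complement accept states = All states \ Original accept states
= {A, B, C, D} \ {B, D}
{A, C}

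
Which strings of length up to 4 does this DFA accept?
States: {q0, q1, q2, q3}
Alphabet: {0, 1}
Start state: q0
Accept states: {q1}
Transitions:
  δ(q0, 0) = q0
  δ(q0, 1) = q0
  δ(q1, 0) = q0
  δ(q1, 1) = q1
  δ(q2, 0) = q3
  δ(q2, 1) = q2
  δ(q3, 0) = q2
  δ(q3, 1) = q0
None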